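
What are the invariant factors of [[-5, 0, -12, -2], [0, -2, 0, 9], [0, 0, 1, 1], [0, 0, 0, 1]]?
The Jordan structure of A has elementary divisors (x + 5), (x + 2), (x - 1)^2. Arranging the block sizes at each eigenvalue in decreasing order and taking row products gives the invariant factors.

Invariant factors (smallest first, each dividing the next): (x - 1)^2(x + 2)(x + 5).

Check: the last factor (x - 1)^2(x + 2)(x + 5) is the minimal polynomial, and the product (x - 1)^2(x + 2)(x + 5) is the characteristic polynomial.

(x - 1)^2(x + 2)(x + 5)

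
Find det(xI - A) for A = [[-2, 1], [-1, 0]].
xI - A = [[x + 2, -1], [1, x]].

Expanding det(xI - A) along the first row:
det(xI - A) = + (x + 2)·det([[x]]) - (-1)·det([[1]]).

Evaluating gives χ_A(x) = x^2 + 2x + 1 = (x + 1)^2.

χ_A(x) = (x + 1)^2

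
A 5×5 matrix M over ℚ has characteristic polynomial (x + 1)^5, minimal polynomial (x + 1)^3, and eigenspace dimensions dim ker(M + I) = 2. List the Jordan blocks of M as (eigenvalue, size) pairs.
Jordan blocks: (-1, 3), (-1, 2)

λ = -1: algebraic multiplicity 5 (exponent in χ_M), largest block size 3 (exponent in m_M), 2 blocks (geometric multiplicity). These force block sizes [3, 2].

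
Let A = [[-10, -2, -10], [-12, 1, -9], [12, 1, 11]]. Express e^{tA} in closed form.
e^{tA} = [[(3 - 2*e^{4*t})*e^{-2*t}, ((2*t - 1)*e^{4*t} + 1)*e^{-2*t}, ((2*t - 3)*e^{4*t} + 3)*e^{-2*t}], [-6*sinh(2*t), (3*t*e^{4*t} + 1)*e^{-2*t}, 3*((t - 1)*e^{4*t} + 1)*e^{-2*t}], [6*sinh(2*t), ((1 - 3*t)*e^{4*t} - 1)*e^{-2*t}, ((4 - 3*t)*e^{4*t} - 3)*e^{-2*t}]]

A has Jordan form J = [[-2, 0, 0], [0, 2, 1], [0, 0, 2]] with A = PJP^{-1}, so e^{tA} = P e^{tJ} P^{-1}.

For a Jordan block J_k(λ), e^{tJ_k(λ)} = e^{λt} · (I + tN + t^2 N^2/2! + ... + t^{k-1} N^{k-1}/(k-1)!) where N is the nilpotent superdiagonal part.

Assembling the blocks and conjugating back gives the entries of e^{tA} as shown above.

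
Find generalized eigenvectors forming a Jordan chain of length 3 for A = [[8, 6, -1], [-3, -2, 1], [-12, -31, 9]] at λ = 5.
We seek v_1 ∈ ker((A - 5I)^3) \ ker((A - 5I)^2), then set v_{i+1} = (A - 5I) v_i.

One such chain is v_1 = [[1, 0, 4]]^T, v_2 = [[-1, 1, 4]]^T, v_3 = [[-1, 0, -3]]^T. Check: (A - 5I) v_3 = [[0, 0, 0]]^T = 0.

v_1 = [[1, 0, 4]]^T, v_2 = [[-1, 1, 4]]^T, v_3 = [[-1, 0, -3]]^T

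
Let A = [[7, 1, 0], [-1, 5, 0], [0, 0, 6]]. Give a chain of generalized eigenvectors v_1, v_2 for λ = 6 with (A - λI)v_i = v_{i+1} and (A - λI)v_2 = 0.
We seek v_1 ∈ ker((A - 6I)^2) \ ker(A - 6I), then set v_{i+1} = (A - 6I) v_i.

One such chain is v_1 = [[-1, 2, -2]]^T, v_2 = [[1, -1, 0]]^T. Check: (A - 6I) v_2 = [[0, 0, 0]]^T = 0.

v_1 = [[-1, 2, -2]]^T, v_2 = [[1, -1, 0]]^T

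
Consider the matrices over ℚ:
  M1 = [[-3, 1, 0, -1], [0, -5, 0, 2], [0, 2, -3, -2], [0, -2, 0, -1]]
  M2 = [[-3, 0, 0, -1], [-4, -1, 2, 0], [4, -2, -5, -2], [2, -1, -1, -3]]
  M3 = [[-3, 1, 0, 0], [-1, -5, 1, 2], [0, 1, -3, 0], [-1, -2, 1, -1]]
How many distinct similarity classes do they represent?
2 classes: {M1}, {M2, M3}

Characteristic polynomials: χ_{M1} = (x + 3)^4, χ_{M2} = (x + 3)^4, χ_{M3} = (x + 3)^4.

{M1}: invariant factors x + 3, x + 3, (x + 3)^2.

{M2, M3}: invariant factors x + 3, (x + 3)^3.

Matrices are similar if and only if their invariant-factor lists agree; the partition into similarity classes is {M1}, {M2, M3}.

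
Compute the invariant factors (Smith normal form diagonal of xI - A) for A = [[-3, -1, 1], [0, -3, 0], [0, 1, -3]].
(x + 3)^3

The Jordan structure of A has elementary divisors (x + 3)^3. Arranging the block sizes at each eigenvalue in decreasing order and taking row products gives the invariant factors.

Invariant factors (smallest first, each dividing the next): (x + 3)^3.

Check: the last factor (x + 3)^3 is the minimal polynomial, and the product (x + 3)^3 is the characteristic polynomial.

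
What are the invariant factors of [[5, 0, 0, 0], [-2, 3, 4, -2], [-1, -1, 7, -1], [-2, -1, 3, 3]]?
x - 5, (x - 5)(x - 4)^2

The Jordan structure of A has elementary divisors (x - 4)^2, (x - 5), (x - 5). Arranging the block sizes at each eigenvalue in decreasing order and taking row products gives the invariant factors.

Invariant factors (smallest first, each dividing the next): x - 5, (x - 5)(x - 4)^2.

Check: the last factor (x - 5)(x - 4)^2 is the minimal polynomial, and the product (x - 5)^2(x - 4)^2 is the characteristic polynomial.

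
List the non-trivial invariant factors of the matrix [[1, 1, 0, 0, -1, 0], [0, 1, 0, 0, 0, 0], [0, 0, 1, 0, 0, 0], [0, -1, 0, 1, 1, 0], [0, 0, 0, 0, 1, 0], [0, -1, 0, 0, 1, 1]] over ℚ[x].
x - 1, x - 1, x - 1, x - 1, (x - 1)^2

The Jordan structure of A has elementary divisors (x - 1)^2, (x - 1), (x - 1), (x - 1), (x - 1). Arranging the block sizes at each eigenvalue in decreasing order and taking row products gives the invariant factors.

Invariant factors (smallest first, each dividing the next): x - 1, x - 1, x - 1, x - 1, (x - 1)^2.

Check: the last factor (x - 1)^2 is the minimal polynomial, and the product (x - 1)^6 is the characteristic polynomial.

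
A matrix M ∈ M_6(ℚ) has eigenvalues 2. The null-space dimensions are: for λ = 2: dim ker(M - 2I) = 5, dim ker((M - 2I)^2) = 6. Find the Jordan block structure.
Jordan blocks: (2, 2), (2, 1), (2, 1), (2, 1), (2, 1)

λ = 2: successive nullity increments [5, 1] count blocks of size ≥ k; block sizes are [2, 1, 1, 1, 1].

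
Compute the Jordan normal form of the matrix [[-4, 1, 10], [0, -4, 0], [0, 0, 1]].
The characteristic polynomial is det(xI - A) = (x - 1)(x + 4)^2, so the eigenvalues are -4 (algebraic multiplicity 2), 1 (algebraic multiplicity 1).

For λ = -4: rank(A + 4I) = 2, rank((A + 4I)^2) = 1. The eigenspace has dimension 3 - 2 = 1, so there is 1 Jordan block; the rank sequence gives block sizes [2].

For λ = 1: algebraic multiplicity 1 gives one 1×1 block.

Assembling the blocks gives the Jordan form J above.

J = [[-4, 1, 0], [0, -4, 0], [0, 0, 1]]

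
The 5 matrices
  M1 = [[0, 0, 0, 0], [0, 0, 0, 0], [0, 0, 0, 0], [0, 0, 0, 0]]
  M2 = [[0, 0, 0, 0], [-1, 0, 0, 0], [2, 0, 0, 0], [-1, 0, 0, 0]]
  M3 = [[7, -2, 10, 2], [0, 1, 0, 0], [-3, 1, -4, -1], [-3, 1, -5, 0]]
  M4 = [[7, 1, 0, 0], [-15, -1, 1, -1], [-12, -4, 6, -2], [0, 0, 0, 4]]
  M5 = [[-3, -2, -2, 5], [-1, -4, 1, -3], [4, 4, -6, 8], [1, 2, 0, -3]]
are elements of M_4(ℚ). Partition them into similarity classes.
Characteristic polynomials: χ_{M1} = x^4, χ_{M2} = x^4, χ_{M3} = (x - 1)^4, χ_{M4} = (x - 4)^4, χ_{M5} = (x + 4)^4.

{M1}: invariant factors x, x, x, x.

{M2}: invariant factors x, x, x^2.

{M3}: invariant factors x - 1, x - 1, (x - 1)^2.

{M4}: invariant factors x - 4, (x - 4)^3.

{M5}: invariant factors (x + 4)^2, (x + 4)^2.

Matrices are similar if and only if their invariant-factor lists agree; the partition into similarity classes is {M1}, {M2}, {M3}, {M4}, {M5}.

5 classes: {M1}, {M2}, {M3}, {M4}, {M5}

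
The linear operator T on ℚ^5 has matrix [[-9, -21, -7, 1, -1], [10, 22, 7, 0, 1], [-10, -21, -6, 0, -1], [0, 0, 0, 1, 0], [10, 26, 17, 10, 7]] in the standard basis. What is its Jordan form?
J = [[1, 1, 0, 0, 0], [0, 1, 0, 0, 0], [0, 0, 1, 0, 0], [0, 0, 0, 6, 1], [0, 0, 0, 0, 6]]

The characteristic polynomial is det(xI - A) = (x - 6)^2(x - 1)^3, so the eigenvalues are 1 (algebraic multiplicity 3), 6 (algebraic multiplicity 2).

For λ = 1: rank(A - I) = 3, rank((A - I)^2) = 2. The eigenspace has dimension 5 - 3 = 2, so there are 2 Jordan blocks; the rank sequence gives block sizes [2, 1].

For λ = 6: rank(A - 6I) = 4, rank((A - 6I)^2) = 3. The eigenspace has dimension 5 - 4 = 1, so there is 1 Jordan block; the rank sequence gives block sizes [2].

Assembling the blocks gives the Jordan form J above.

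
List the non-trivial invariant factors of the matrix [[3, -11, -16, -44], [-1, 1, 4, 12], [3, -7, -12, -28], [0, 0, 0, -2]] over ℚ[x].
The Jordan structure of A has elementary divisors (x + 4), (x + 2)^2, (x + 2). Arranging the block sizes at each eigenvalue in decreasing order and taking row products gives the invariant factors.

Invariant factors (smallest first, each dividing the next): x + 2, (x + 2)^2(x + 4).

Check: the last factor (x + 2)^2(x + 4) is the minimal polynomial, and the product (x + 2)^3(x + 4) is the characteristic polynomial.

x + 2, (x + 2)^2(x + 4)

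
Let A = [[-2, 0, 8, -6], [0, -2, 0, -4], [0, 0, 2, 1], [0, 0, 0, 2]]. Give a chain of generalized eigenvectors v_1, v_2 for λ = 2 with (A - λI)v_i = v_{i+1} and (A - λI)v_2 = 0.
v_1 = [[-2, -1, 0, 1]]^T, v_2 = [[2, 0, 1, 0]]^T

We seek v_1 ∈ ker((A - 2I)^2) \ ker(A - 2I), then set v_{i+1} = (A - 2I) v_i.

One such chain is v_1 = [[-2, -1, 0, 1]]^T, v_2 = [[2, 0, 1, 0]]^T. Check: (A - 2I) v_2 = [[0, 0, 0, 0]]^T = 0.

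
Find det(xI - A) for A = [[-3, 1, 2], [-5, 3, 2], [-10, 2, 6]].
χ_A(x) = (x - 2)^3

xI - A = [[x + 3, -1, -2], [5, x - 3, -2], [10, -2, x - 6]].

Expanding det(xI - A) along the first row:
det(xI - A) = + (x + 3)·det([[x - 3, -2], [-2, x - 6]]) - (-1)·det([[5, -2], [10, x - 6]]) + (-2)·det([[5, x - 3], [10, -2]]).

Evaluating gives χ_A(x) = x^3 - 6x^2 + 12x - 8 = (x - 2)^3.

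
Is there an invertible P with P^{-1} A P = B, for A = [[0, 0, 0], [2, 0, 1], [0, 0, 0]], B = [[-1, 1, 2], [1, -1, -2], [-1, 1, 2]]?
Yes.

Two matrices over a field are similar if and only if they have the same invariant factors.

Both A and B have characteristic polynomial x^3 and minimal polynomial x^2. Computing further, both have invariant factors x, x^2. Hence A and B are similar.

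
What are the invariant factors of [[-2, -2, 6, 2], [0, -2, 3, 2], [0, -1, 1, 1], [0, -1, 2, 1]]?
The Jordan structure of A has elementary divisors (x + 2), x^3. Arranging the block sizes at each eigenvalue in decreasing order and taking row products gives the invariant factors.

Invariant factors (smallest first, each dividing the next): x^3(x + 2).

Check: the last factor x^3(x + 2) is the minimal polynomial, and the product x^3(x + 2) is the characteristic polynomial.

x^3(x + 2)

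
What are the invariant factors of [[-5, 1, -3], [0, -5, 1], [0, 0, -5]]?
The Jordan structure of A has elementary divisors (x + 5)^3. Arranging the block sizes at each eigenvalue in decreasing order and taking row products gives the invariant factors.

Invariant factors (smallest first, each dividing the next): (x + 5)^3.

Check: the last factor (x + 5)^3 is the minimal polynomial, and the product (x + 5)^3 is the characteristic polynomial.

(x + 5)^3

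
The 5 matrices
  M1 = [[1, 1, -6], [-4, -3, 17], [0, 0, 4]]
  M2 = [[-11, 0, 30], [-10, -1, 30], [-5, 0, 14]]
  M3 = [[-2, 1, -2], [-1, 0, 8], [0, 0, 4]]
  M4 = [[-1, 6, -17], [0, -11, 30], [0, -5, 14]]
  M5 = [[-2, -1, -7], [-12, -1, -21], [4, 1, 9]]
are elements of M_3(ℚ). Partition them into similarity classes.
3 classes: {M1, M3, M4}, {M2}, {M5}

Characteristic polynomials: χ_{M1} = (x - 4)(x + 1)^2, χ_{M2} = (x - 4)(x + 1)^2, χ_{M3} = (x - 4)(x + 1)^2, χ_{M4} = (x - 4)(x + 1)^2, χ_{M5} = (x - 2)^3.

{M1, M3, M4}: invariant factors (x - 4)(x + 1)^2.

{M2}: invariant factors x + 1, (x - 4)(x + 1).

{M5}: invariant factors x - 2, (x - 2)^2.

Matrices are similar if and only if their invariant-factor lists agree; the partition into similarity classes is {M1, M3, M4}, {M2}, {M5}.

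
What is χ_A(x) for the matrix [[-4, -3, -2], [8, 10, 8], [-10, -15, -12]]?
xI - A = [[x + 4, 3, 2], [-8, x - 10, -8], [10, 15, x + 12]].

Expanding det(xI - A) along the first row:
det(xI - A) = + (x + 4)·det([[x - 10, -8], [15, x + 12]]) - (3)·det([[-8, -8], [10, x + 12]]) + (2)·det([[-8, x - 10], [10, 15]]).

Evaluating gives χ_A(x) = x^3 + 6x^2 + 12x + 8 = (x + 2)^3.

χ_A(x) = (x + 2)^3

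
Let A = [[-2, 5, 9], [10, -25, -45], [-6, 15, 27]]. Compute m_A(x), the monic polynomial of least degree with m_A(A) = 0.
m_A(x) = x^2

The characteristic polynomial factors as x^3. The minimal polynomial is ∏(x - λ)^{k_λ} where k_λ is the size of the largest Jordan block at λ.

For λ = 0: rank(A) = 1, and the largest Jordan block has size 2 (the smallest k with rank(A^k) = rank(A^(k+1))).

So m_A(x) = x^2.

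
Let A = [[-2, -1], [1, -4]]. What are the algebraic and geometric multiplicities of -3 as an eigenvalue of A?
algebraic multiplicity 2, geometric multiplicity 1

The characteristic polynomial is (x + 3)^2, so the factor x + 3 appears with exponent 2: the algebraic multiplicity is 2.

rank(A + 3I) = 1, so the eigenspace has dimension 2 - 1 = 1: the geometric multiplicity is 1.

Since 1 < 2, A is not diagonalizable.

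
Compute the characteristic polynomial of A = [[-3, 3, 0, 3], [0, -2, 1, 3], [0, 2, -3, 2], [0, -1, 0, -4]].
χ_A(x) = (x + 3)^4

xI - A = [[x + 3, -3, 0, -3], [0, x + 2, -1, -3], [0, -2, x + 3, -2], [0, 1, 0, x + 4]].

Expanding det(xI - A) along the first row:
det(xI - A) = + (x + 3)·det([[x + 2, -1, -3], [-2, x + 3, -2], [1, 0, x + 4]]) - (-3)·det([[0, -1, -3], [0, x + 3, -2], [0, 0, x + 4]]) + (0)·det([[0, x + 2, -3], [0, -2, -2], [0, 1, x + 4]]) - (-3)·det([[0, x + 2, -1], [0, -2, x + 3], [0, 1, 0]]).

Evaluating gives χ_A(x) = x^4 + 12x^3 + 54x^2 + 108x + 81 = (x + 3)^4.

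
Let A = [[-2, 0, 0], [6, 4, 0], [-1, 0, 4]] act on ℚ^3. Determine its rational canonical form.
R = [[4, 0, 0], [0, 0, 8], [0, 1, 2]]

The invariant factors of A (the non-unit diagonal entries of the Smith normal form of xI - A over ℚ[x]) are x - 4, (x - 4)(x + 2), each dividing the next. The characteristic polynomial is their product, (x - 4)^2(x + 2).

The rational canonical form is the block-diagonal matrix of companion matrices C(f_i):
R = [[4, 0, 0], [0, 0, 8], [0, 1, 2]].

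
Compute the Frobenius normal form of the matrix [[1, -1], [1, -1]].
R = [[0, 0], [1, 0]]

The invariant factors of A (the non-unit diagonal entries of the Smith normal form of xI - A over ℚ[x]) are x^2, each dividing the next. The characteristic polynomial is their product, x^2.

The rational canonical form is the block-diagonal matrix of companion matrices C(f_i):
R = [[0, 0], [1, 0]].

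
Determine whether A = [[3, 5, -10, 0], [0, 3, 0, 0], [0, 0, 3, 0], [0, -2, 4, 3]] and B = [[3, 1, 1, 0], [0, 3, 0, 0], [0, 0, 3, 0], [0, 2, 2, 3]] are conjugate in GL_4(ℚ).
Yes.

Two matrices over a field are similar if and only if they have the same invariant factors.

Both A and B have characteristic polynomial (x - 3)^4 and minimal polynomial (x - 3)^2. Computing further, both have invariant factors x - 3, x - 3, (x - 3)^2. Hence A and B are similar.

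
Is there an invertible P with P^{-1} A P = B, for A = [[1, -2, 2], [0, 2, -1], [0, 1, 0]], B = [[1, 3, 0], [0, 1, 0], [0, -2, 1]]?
Yes.

Two matrices over a field are similar if and only if they have the same invariant factors.

Both A and B have characteristic polynomial (x - 1)^3 and minimal polynomial (x - 1)^2. Computing further, both have invariant factors x - 1, (x - 1)^2. Hence A and B are similar.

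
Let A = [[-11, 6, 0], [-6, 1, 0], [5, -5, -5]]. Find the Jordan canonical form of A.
The characteristic polynomial is det(xI - A) = (x + 5)^3, so the eigenvalues are -5 (algebraic multiplicity 3).

For λ = -5: rank(A + 5I) = 1, rank((A + 5I)^2) = 0. The eigenspace has dimension 3 - 1 = 2, so there are 2 Jordan blocks; the rank sequence gives block sizes [2, 1].

Assembling the blocks gives the Jordan form J above.

J = [[-5, 1, 0], [0, -5, 0], [0, 0, -5]]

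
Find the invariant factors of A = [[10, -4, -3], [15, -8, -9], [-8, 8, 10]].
(x - 4)^3

The Jordan structure of A has elementary divisors (x - 4)^3. Arranging the block sizes at each eigenvalue in decreasing order and taking row products gives the invariant factors.

Invariant factors (smallest first, each dividing the next): (x - 4)^3.

Check: the last factor (x - 4)^3 is the minimal polynomial, and the product (x - 4)^3 is the characteristic polynomial.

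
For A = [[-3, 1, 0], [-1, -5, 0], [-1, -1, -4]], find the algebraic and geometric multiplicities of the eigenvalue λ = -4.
algebraic multiplicity 3, geometric multiplicity 2

The characteristic polynomial is (x + 4)^3, so the factor x + 4 appears with exponent 3: the algebraic multiplicity is 3.

rank(A + 4I) = 1, so the eigenspace has dimension 3 - 1 = 2: the geometric multiplicity is 2.

Since 2 < 3, A is not diagonalizable.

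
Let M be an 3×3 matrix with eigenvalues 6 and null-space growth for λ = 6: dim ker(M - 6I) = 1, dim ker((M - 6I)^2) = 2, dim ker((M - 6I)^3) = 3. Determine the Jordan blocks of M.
Jordan blocks: (6, 3)

λ = 6: successive nullity increments [1, 1, 1] count blocks of size ≥ k; block sizes are [3].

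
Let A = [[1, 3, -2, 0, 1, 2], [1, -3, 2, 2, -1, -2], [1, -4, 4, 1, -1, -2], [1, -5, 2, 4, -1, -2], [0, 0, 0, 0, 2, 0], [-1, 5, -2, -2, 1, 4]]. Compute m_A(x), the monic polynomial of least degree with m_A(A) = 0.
The characteristic polynomial factors as (x - 2)^6. The minimal polynomial is ∏(x - λ)^{k_λ} where k_λ is the size of the largest Jordan block at λ.

For λ = 2: rank(A - 2I) = 2, and the largest Jordan block has size 2 (the smallest k with rank((A - 2I)^k) = rank((A - 2I)^(k+1))).

So m_A(x) = (x - 2)^2.

m_A(x) = (x - 2)^2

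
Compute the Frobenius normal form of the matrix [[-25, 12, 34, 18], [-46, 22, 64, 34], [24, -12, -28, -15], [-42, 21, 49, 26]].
R = [[-1, 0, 0, 0], [0, 0, 0, -2], [0, 1, 0, -5], [0, 0, 1, -4]]

The invariant factors of A (the non-unit diagonal entries of the Smith normal form of xI - A over ℚ[x]) are x + 1, (x + 1)^2(x + 2), each dividing the next. The characteristic polynomial is their product, (x + 1)^3(x + 2).

The rational canonical form is the block-diagonal matrix of companion matrices C(f_i):
R = [[-1, 0, 0, 0], [0, 0, 0, -2], [0, 1, 0, -5], [0, 0, 1, -4]].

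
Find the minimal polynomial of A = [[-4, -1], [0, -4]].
The characteristic polynomial factors as (x + 4)^2. The minimal polynomial is ∏(x - λ)^{k_λ} where k_λ is the size of the largest Jordan block at λ.

For λ = -4: rank(A + 4I) = 1, and the largest Jordan block has size 2 (the smallest k with rank((A + 4I)^k) = rank((A + 4I)^(k+1))).

So m_A(x) = (x + 4)^2.

m_A(x) = (x + 4)^2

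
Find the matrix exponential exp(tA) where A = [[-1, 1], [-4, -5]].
A has Jordan form J = [[-3, 1], [0, -3]] with A = PJP^{-1}, so e^{tA} = P e^{tJ} P^{-1}.

For a Jordan block J_k(λ), e^{tJ_k(λ)} = e^{λt} · (I + tN + t^2 N^2/2! + ... + t^{k-1} N^{k-1}/(k-1)!) where N is the nilpotent superdiagonal part.

Assembling the blocks and conjugating back gives the entries of e^{tA} as shown above.

e^{tA} = [[(2*t + 1)*e^{-3*t}, t*e^{-3*t}], [-4*t*e^{-3*t}, (1 - 2*t)*e^{-3*t}]]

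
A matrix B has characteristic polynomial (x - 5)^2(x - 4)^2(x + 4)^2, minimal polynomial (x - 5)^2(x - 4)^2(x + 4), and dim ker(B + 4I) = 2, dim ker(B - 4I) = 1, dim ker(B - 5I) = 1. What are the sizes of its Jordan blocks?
λ = -4: algebraic multiplicity 2 (exponent in χ_B), largest block size 1 (exponent in m_B), 2 blocks (geometric multiplicity). These force block sizes [1, 1].
λ = 4: algebraic multiplicity 2 (exponent in χ_B), largest block size 2 (exponent in m_B), 1 block (geometric multiplicity). This forces block sizes [2].
λ = 5: algebraic multiplicity 2 (exponent in χ_B), largest block size 2 (exponent in m_B), 1 block (geometric multiplicity). This forces block sizes [2].

Jordan blocks: (-4, 1), (-4, 1), (4, 2), (5, 2)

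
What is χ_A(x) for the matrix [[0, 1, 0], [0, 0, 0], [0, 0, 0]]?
χ_A(x) = x^3

xI - A = [[x, -1, 0], [0, x, 0], [0, 0, x]].

Expanding det(xI - A) along the first row:
det(xI - A) = + (x)·det([[x, 0], [0, x]]) - (-1)·det([[0, 0], [0, x]]) + (0)·det([[0, x], [0, 0]]).

Evaluating gives χ_A(x) = x^3.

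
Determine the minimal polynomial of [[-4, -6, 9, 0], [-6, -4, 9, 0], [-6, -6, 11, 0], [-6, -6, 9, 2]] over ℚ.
The characteristic polynomial factors as (x - 2)^3(x + 1). The minimal polynomial is ∏(x - λ)^{k_λ} where k_λ is the size of the largest Jordan block at λ.

For λ = -1: rank(A + I) = 3, and the largest Jordan block has size 1 (the smallest k with rank((A + I)^k) = rank((A + I)^(k+1))).
For λ = 2: rank(A - 2I) = 1, and the largest Jordan block has size 1 (the smallest k with rank((A - 2I)^k) = rank((A - 2I)^(k+1))).

So m_A(x) = (x - 2)(x + 1).

m_A(x) = (x - 2)(x + 1)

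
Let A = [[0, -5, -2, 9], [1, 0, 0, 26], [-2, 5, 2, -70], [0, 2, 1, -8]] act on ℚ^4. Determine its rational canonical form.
The invariant factors of A (the non-unit diagonal entries of the Smith normal form of xI - A over ℚ[x]) are (x^2 + 3x - 3)^2, each dividing the next. The characteristic polynomial is their product, (x^2 + 3x - 3)^2.

The rational canonical form is the block-diagonal matrix of companion matrices C(f_i):
R = [[0, 0, 0, -9], [1, 0, 0, 18], [0, 1, 0, -3], [0, 0, 1, -6]].

Note the characteristic polynomial does not split into linear factors over ℚ, so A has no Jordan form over ℚ; the rational canonical form exists over any field.

R = [[0, 0, 0, -9], [1, 0, 0, 18], [0, 1, 0, -3], [0, 0, 1, -6]]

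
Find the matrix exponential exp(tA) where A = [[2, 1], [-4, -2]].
e^{tA} = [[2*t + 1, t], [-4*t, 1 - 2*t]]

A has Jordan form J = [[0, 1], [0, 0]] with A = PJP^{-1}, so e^{tA} = P e^{tJ} P^{-1}.

For a Jordan block J_k(λ), e^{tJ_k(λ)} = e^{λt} · (I + tN + t^2 N^2/2! + ... + t^{k-1} N^{k-1}/(k-1)!) where N is the nilpotent superdiagonal part.

Assembling the blocks and conjugating back gives the entries of e^{tA} as shown above.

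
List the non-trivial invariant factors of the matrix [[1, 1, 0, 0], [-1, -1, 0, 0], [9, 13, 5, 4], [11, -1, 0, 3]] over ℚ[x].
The Jordan structure of A has elementary divisors x^2, (x - 3), (x - 5). Arranging the block sizes at each eigenvalue in decreasing order and taking row products gives the invariant factors.

Invariant factors (smallest first, each dividing the next): x^2(x - 5)(x - 3).

Check: the last factor x^2(x - 5)(x - 3) is the minimal polynomial, and the product x^2(x - 5)(x - 3) is the characteristic polynomial.

x^2(x - 5)(x - 3)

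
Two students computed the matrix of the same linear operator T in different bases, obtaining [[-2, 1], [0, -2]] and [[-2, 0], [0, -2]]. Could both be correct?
No.

Both have characteristic polynomial (x + 2)^2, but the minimal polynomial of A is (x + 2)^2 while the minimal polynomial of B is x + 2. The minimal polynomial is a similarity invariant, so A and B are not similar.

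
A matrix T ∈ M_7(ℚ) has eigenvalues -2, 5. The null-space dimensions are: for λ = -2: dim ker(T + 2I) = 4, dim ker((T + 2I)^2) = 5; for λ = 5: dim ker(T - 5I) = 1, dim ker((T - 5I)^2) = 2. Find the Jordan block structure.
λ = -2: successive nullity increments [4, 1] count blocks of size ≥ k; block sizes are [2, 1, 1, 1].
λ = 5: successive nullity increments [1, 1] count blocks of size ≥ k; block sizes are [2].

Jordan blocks: (-2, 2), (-2, 1), (-2, 1), (-2, 1), (5, 2)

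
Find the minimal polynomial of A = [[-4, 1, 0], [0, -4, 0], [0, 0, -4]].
The characteristic polynomial factors as (x + 4)^3. The minimal polynomial is ∏(x - λ)^{k_λ} where k_λ is the size of the largest Jordan block at λ.

For λ = -4: rank(A + 4I) = 1, and the largest Jordan block has size 2 (the smallest k with rank((A + 4I)^k) = rank((A + 4I)^(k+1))).

So m_A(x) = (x + 4)^2.

m_A(x) = (x + 4)^2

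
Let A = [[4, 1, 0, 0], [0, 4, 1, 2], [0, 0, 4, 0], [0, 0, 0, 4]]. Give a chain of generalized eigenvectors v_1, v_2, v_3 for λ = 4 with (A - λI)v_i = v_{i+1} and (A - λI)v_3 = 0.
We seek v_1 ∈ ker((A - 4I)^3) \ ker((A - 4I)^2), then set v_{i+1} = (A - 4I) v_i.

One such chain is v_1 = [[-1, 0, 1, 0]]^T, v_2 = [[0, 1, 0, 0]]^T, v_3 = [[1, 0, 0, 0]]^T. Check: (A - 4I) v_3 = [[0, 0, 0, 0]]^T = 0.

v_1 = [[-1, 0, 1, 0]]^T, v_2 = [[0, 1, 0, 0]]^T, v_3 = [[1, 0, 0, 0]]^T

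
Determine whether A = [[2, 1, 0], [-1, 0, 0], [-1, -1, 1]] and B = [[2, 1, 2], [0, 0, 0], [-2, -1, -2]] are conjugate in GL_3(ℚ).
trace(A) = 3 but trace(B) = 0. The trace is a similarity invariant, so A and B are not similar.

No.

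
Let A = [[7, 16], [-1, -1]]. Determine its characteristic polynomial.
xI - A = [[x - 7, -16], [1, x + 1]].

Expanding det(xI - A) along the first row:
det(xI - A) = + (x - 7)·det([[x + 1]]) - (-16)·det([[1]]).

Evaluating gives χ_A(x) = x^2 - 6x + 9 = (x - 3)^2.

χ_A(x) = (x - 3)^2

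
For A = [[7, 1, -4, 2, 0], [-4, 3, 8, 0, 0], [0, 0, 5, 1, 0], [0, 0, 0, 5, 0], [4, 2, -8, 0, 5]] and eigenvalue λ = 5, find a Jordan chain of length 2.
We seek v_1 ∈ ker((A - 5I)^2) \ ker(A - 5I), then set v_{i+1} = (A - 5I) v_i.

One such chain is v_1 = [[0, 1, 0, 0, -3]]^T, v_2 = [[1, -2, 0, 0, 2]]^T. Check: (A - 5I) v_2 = [[0, 0, 0, 0, 0]]^T = 0.

v_1 = [[0, 1, 0, 0, -3]]^T, v_2 = [[1, -2, 0, 0, 2]]^T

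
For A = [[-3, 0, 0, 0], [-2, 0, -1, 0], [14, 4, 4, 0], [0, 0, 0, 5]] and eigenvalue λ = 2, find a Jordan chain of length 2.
We seek v_1 ∈ ker((A - 2I)^2) \ ker(A - 2I), then set v_{i+1} = (A - 2I) v_i.

One such chain is v_1 = [[0, 1, -1, 0]]^T, v_2 = [[0, -1, 2, 0]]^T. Check: (A - 2I) v_2 = [[0, 0, 0, 0]]^T = 0.

v_1 = [[0, 1, -1, 0]]^T, v_2 = [[0, -1, 2, 0]]^T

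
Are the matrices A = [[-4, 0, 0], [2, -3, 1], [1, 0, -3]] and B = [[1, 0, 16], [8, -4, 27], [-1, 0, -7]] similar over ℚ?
Yes.

Two matrices over a field are similar if and only if they have the same invariant factors.

Both A and B have characteristic polynomial (x + 3)^2(x + 4) and minimal polynomial (x + 3)^2(x + 4). Computing further, both have invariant factors (x + 3)^2(x + 4). Hence A and B are similar.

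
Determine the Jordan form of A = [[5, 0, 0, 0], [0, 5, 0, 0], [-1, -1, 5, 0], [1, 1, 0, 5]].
The characteristic polynomial is det(xI - A) = (x - 5)^4, so the eigenvalues are 5 (algebraic multiplicity 4).

For λ = 5: rank(A - 5I) = 1, rank((A - 5I)^2) = 0. The eigenspace has dimension 4 - 1 = 3, so there are 3 Jordan blocks; the rank sequence gives block sizes [2, 1, 1].

Assembling the blocks gives the Jordan form J above.

J = [[5, 1, 0, 0], [0, 5, 0, 0], [0, 0, 5, 0], [0, 0, 0, 5]]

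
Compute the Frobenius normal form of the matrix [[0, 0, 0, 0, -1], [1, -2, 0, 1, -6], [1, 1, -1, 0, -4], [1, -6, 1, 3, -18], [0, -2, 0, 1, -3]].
R = [[0, 0, 0, 0, -1], [1, 0, 0, 0, -3], [0, 1, 0, 0, -5], [0, 0, 1, 0, -5], [0, 0, 0, 1, -3]]

The invariant factors of A (the non-unit diagonal entries of the Smith normal form of xI - A over ℚ[x]) are (x + 1)(x^2 + x + 1)^2, each dividing the next. The characteristic polynomial is their product, (x + 1)(x^2 + x + 1)^2.

The rational canonical form is the block-diagonal matrix of companion matrices C(f_i):
R = [[0, 0, 0, 0, -1], [1, 0, 0, 0, -3], [0, 1, 0, 0, -5], [0, 0, 1, 0, -5], [0, 0, 0, 1, -3]].

Note the characteristic polynomial does not split into linear factors over ℚ, so A has no Jordan form over ℚ; the rational canonical form exists over any field.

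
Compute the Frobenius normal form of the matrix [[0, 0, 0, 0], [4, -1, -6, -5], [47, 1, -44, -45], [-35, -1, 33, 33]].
R = [[0, 0, 0, 0], [1, 0, 0, -50], [0, 1, 0, -45], [0, 0, 1, -12]]

The invariant factors of A (the non-unit diagonal entries of the Smith normal form of xI - A over ℚ[x]) are x(x + 2)(x + 5)^2, each dividing the next. The characteristic polynomial is their product, x(x + 2)(x + 5)^2.

The rational canonical form is the block-diagonal matrix of companion matrices C(f_i):
R = [[0, 0, 0, 0], [1, 0, 0, -50], [0, 1, 0, -45], [0, 0, 1, -12]].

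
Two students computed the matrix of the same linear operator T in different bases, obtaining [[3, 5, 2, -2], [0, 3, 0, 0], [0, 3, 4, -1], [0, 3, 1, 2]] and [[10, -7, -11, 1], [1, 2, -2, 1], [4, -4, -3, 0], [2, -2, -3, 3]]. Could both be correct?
Yes.

Two matrices over a field are similar if and only if they have the same invariant factors.

Both A and B have characteristic polynomial (x - 3)^4 and minimal polynomial (x - 3)^2. Computing further, both have invariant factors (x - 3)^2, (x - 3)^2. Hence A and B are similar.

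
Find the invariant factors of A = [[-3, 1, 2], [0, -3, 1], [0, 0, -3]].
The Jordan structure of A has elementary divisors (x + 3)^3. Arranging the block sizes at each eigenvalue in decreasing order and taking row products gives the invariant factors.

Invariant factors (smallest first, each dividing the next): (x + 3)^3.

Check: the last factor (x + 3)^3 is the minimal polynomial, and the product (x + 3)^3 is the characteristic polynomial.

(x + 3)^3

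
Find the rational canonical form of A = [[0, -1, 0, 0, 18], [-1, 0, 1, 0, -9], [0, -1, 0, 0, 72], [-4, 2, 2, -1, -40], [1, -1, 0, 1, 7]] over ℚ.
R = [[0, 0, 0, 0, 54], [1, 0, 0, 0, -9], [0, 1, 0, 0, 36], [0, 0, 1, 0, -6], [0, 0, 0, 1, 6]]

The invariant factors of A (the non-unit diagonal entries of the Smith normal form of xI - A over ℚ[x]) are (x - 6)(x^2 + 3)^2, each dividing the next. The characteristic polynomial is their product, (x - 6)(x^2 + 3)^2.

The rational canonical form is the block-diagonal matrix of companion matrices C(f_i):
R = [[0, 0, 0, 0, 54], [1, 0, 0, 0, -9], [0, 1, 0, 0, 36], [0, 0, 1, 0, -6], [0, 0, 0, 1, 6]].

Note the characteristic polynomial does not split into linear factors over ℚ, so A has no Jordan form over ℚ; the rational canonical form exists over any field.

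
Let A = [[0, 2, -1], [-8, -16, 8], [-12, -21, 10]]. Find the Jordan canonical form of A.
The characteristic polynomial is det(xI - A) = (x + 2)^3, so the eigenvalues are -2 (algebraic multiplicity 3).

For λ = -2: rank(A + 2I) = 2, rank((A + 2I)^2) = 1, rank((A + 2I)^3) = 0. The eigenspace has dimension 3 - 2 = 1, so there is 1 Jordan block; the rank sequence gives block sizes [3].

Assembling the blocks gives the Jordan form J above.

J = [[-2, 1, 0], [0, -2, 1], [0, 0, -2]]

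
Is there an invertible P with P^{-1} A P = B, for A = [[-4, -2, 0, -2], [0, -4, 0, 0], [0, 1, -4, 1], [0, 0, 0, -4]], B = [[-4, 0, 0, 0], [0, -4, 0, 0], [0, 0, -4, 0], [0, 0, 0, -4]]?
No.

Both have characteristic polynomial (x + 4)^4, but the minimal polynomial of A is (x + 4)^2 while the minimal polynomial of B is x + 4. The minimal polynomial is a similarity invariant, so A and B are not similar.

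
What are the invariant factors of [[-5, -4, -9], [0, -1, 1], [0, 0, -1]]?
(x + 1)^2(x + 5)

The Jordan structure of A has elementary divisors (x + 5), (x + 1)^2. Arranging the block sizes at each eigenvalue in decreasing order and taking row products gives the invariant factors.

Invariant factors (smallest first, each dividing the next): (x + 1)^2(x + 5).

Check: the last factor (x + 1)^2(x + 5) is the minimal polynomial, and the product (x + 1)^2(x + 5) is the characteristic polynomial.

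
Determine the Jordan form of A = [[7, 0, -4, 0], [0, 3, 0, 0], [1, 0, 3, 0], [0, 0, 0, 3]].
The characteristic polynomial is det(xI - A) = (x - 5)^2(x - 3)^2, so the eigenvalues are 3 (algebraic multiplicity 2), 5 (algebraic multiplicity 2).

For λ = 3: rank(A - 3I) = 2. The eigenspace has dimension 4 - 2 = 2, so there are 2 Jordan blocks; the rank sequence gives block sizes [1, 1].

For λ = 5: rank(A - 5I) = 3, rank((A - 5I)^2) = 2. The eigenspace has dimension 4 - 3 = 1, so there is 1 Jordan block; the rank sequence gives block sizes [2].

Assembling the blocks gives the Jordan form J above.

J = [[3, 0, 0, 0], [0, 3, 0, 0], [0, 0, 5, 1], [0, 0, 0, 5]]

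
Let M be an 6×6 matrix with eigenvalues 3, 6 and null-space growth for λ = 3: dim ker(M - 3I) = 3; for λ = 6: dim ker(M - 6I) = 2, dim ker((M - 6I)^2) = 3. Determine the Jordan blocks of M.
λ = 3: successive nullity increments [3] count blocks of size ≥ k; block sizes are [1, 1, 1].
λ = 6: successive nullity increments [2, 1] count blocks of size ≥ k; block sizes are [2, 1].

Jordan blocks: (3, 1), (3, 1), (3, 1), (6, 2), (6, 1)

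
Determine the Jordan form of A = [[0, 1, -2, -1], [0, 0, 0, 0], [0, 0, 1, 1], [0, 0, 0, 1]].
The characteristic polynomial is det(xI - A) = x^2(x - 1)^2, so the eigenvalues are 0 (algebraic multiplicity 2), 1 (algebraic multiplicity 2).

For λ = 0: rank(A) = 3, rank(A^2) = 2. The eigenspace has dimension 4 - 3 = 1, so there is 1 Jordan block; the rank sequence gives block sizes [2].

For λ = 1: rank(A - I) = 3, rank((A - I)^2) = 2. The eigenspace has dimension 4 - 3 = 1, so there is 1 Jordan block; the rank sequence gives block sizes [2].

Assembling the blocks gives the Jordan form J above.

J = [[0, 1, 0, 0], [0, 0, 0, 0], [0, 0, 1, 1], [0, 0, 0, 1]]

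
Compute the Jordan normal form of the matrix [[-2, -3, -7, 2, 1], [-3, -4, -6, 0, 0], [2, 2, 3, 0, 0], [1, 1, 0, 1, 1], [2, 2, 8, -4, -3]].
J = [[-1, 1, 0, 0, 0], [0, -1, 1, 0, 0], [0, 0, -1, 0, 0], [0, 0, 0, -1, 1], [0, 0, 0, 0, -1]]

The characteristic polynomial is det(xI - A) = (x + 1)^5, so the eigenvalues are -1 (algebraic multiplicity 5).

For λ = -1: rank(A + I) = 3, rank((A + I)^2) = 1, rank((A + I)^3) = 0. The eigenspace has dimension 5 - 3 = 2, so there are 2 Jordan blocks; the rank sequence gives block sizes [3, 2].

Assembling the blocks gives the Jordan form J above.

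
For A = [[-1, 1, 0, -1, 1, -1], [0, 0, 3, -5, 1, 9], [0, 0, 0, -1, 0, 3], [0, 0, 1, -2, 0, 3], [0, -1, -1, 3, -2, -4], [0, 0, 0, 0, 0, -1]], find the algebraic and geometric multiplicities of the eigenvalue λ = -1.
The characteristic polynomial is (x + 1)^6, so the factor x + 1 appears with exponent 6: the algebraic multiplicity is 6.

rank(A + I) = 4, so the eigenspace has dimension 6 - 4 = 2: the geometric multiplicity is 2.

Since 2 < 6, A is not diagonalizable.

algebraic multiplicity 6, geometric multiplicity 2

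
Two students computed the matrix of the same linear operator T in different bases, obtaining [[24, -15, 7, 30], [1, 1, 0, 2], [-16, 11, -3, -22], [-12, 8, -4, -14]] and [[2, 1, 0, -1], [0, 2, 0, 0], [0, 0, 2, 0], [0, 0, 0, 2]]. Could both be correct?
No.

Both have characteristic polynomial (x - 2)^4, but the minimal polynomial of A is (x - 2)^3 while the minimal polynomial of B is (x - 2)^2. The minimal polynomial is a similarity invariant, so A and B are not similar.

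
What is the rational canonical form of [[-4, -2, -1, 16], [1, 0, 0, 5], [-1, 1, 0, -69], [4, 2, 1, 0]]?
The invariant factors of A (the non-unit diagonal entries of the Smith normal form of xI - A over ℚ[x]) are (x + 4)(x^3 - 4x - 4), each dividing the next. The characteristic polynomial is their product, (x + 4)(x^3 - 4x - 4).

The rational canonical form is the block-diagonal matrix of companion matrices C(f_i):
R = [[0, 0, 0, 16], [1, 0, 0, 20], [0, 1, 0, 4], [0, 0, 1, -4]].

Note the characteristic polynomial does not split into linear factors over ℚ, so A has no Jordan form over ℚ; the rational canonical form exists over any field.

R = [[0, 0, 0, 16], [1, 0, 0, 20], [0, 1, 0, 4], [0, 0, 1, -4]]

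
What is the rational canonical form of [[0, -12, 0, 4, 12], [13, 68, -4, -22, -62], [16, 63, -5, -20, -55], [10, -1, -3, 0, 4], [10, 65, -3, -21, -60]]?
R = [[0, 0, 0, 0, 4], [1, 0, 0, 0, 0], [0, 1, 0, 0, -11], [0, 0, 1, 0, 5], [0, 0, 0, 1, 3]]

The invariant factors of A (the non-unit diagonal entries of the Smith normal form of xI - A over ℚ[x]) are (x - 1)^2(x + 2)(x^2 - 3x - 2), each dividing the next. The characteristic polynomial is their product, (x - 1)^2(x + 2)(x^2 - 3x - 2).

The rational canonical form is the block-diagonal matrix of companion matrices C(f_i):
R = [[0, 0, 0, 0, 4], [1, 0, 0, 0, 0], [0, 1, 0, 0, -11], [0, 0, 1, 0, 5], [0, 0, 0, 1, 3]].

Note the characteristic polynomial does not split into linear factors over ℚ, so A has no Jordan form over ℚ; the rational canonical form exists over any field.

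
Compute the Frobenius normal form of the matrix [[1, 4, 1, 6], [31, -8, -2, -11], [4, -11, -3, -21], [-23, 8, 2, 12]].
R = [[0, 0, 0, -25], [1, 0, 0, 10], [0, 1, 0, -11], [0, 0, 1, 2]]

The invariant factors of A (the non-unit diagonal entries of the Smith normal form of xI - A over ℚ[x]) are (x^2 - x + 5)^2, each dividing the next. The characteristic polynomial is their product, (x^2 - x + 5)^2.

The rational canonical form is the block-diagonal matrix of companion matrices C(f_i):
R = [[0, 0, 0, -25], [1, 0, 0, 10], [0, 1, 0, -11], [0, 0, 1, 2]].

Note the characteristic polynomial does not split into linear factors over ℚ, so A has no Jordan form over ℚ; the rational canonical form exists over any field.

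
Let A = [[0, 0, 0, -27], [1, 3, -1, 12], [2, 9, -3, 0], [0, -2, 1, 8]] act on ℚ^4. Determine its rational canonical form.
R = [[0, 0, 0, -27], [1, 0, 0, 36], [0, 1, 0, -24], [0, 0, 1, 8]]

The invariant factors of A (the non-unit diagonal entries of the Smith normal form of xI - A over ℚ[x]) are (x - 3)^2(x^2 - 2x + 3), each dividing the next. The characteristic polynomial is their product, (x - 3)^2(x^2 - 2x + 3).

The rational canonical form is the block-diagonal matrix of companion matrices C(f_i):
R = [[0, 0, 0, -27], [1, 0, 0, 36], [0, 1, 0, -24], [0, 0, 1, 8]].

Note the characteristic polynomial does not split into linear factors over ℚ, so A has no Jordan form over ℚ; the rational canonical form exists over any field.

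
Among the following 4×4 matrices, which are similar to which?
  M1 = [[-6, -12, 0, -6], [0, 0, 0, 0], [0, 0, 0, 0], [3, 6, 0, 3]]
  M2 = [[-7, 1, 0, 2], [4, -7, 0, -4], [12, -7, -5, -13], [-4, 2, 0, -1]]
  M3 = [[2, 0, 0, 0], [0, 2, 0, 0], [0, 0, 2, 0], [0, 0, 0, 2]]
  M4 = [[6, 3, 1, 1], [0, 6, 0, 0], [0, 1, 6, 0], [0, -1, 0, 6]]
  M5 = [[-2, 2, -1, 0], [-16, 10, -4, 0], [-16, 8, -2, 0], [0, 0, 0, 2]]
Characteristic polynomials: χ_{M1} = x^3(x + 3), χ_{M2} = (x + 5)^4, χ_{M3} = (x - 2)^4, χ_{M4} = (x - 6)^4, χ_{M5} = (x - 2)^4.

{M1}: invariant factors x, x, x(x + 3).

{M2}: invariant factors (x + 5)^2, (x + 5)^2.

{M3}: invariant factors x - 2, x - 2, x - 2, x - 2.

{M4}: invariant factors (x - 6)^2, (x - 6)^2.

{M5}: invariant factors x - 2, x - 2, (x - 2)^2.

Matrices are similar if and only if their invariant-factor lists agree; the partition into similarity classes is {M1}, {M2}, {M3}, {M4}, {M5}.

5 classes: {M1}, {M2}, {M3}, {M4}, {M5}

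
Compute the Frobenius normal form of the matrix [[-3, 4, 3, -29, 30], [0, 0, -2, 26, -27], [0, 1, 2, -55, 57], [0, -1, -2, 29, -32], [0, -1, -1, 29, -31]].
R = [[-3, 0, 0, 0, 0], [0, 0, 0, 0, 0], [0, 1, 0, 0, 54], [0, 0, 1, 0, 27], [0, 0, 0, 1, 0]]

The invariant factors of A (the non-unit diagonal entries of the Smith normal form of xI - A over ℚ[x]) are x + 3, x(x - 6)(x + 3)^2, each dividing the next. The characteristic polynomial is their product, x(x - 6)(x + 3)^3.

The rational canonical form is the block-diagonal matrix of companion matrices C(f_i):
R = [[-3, 0, 0, 0, 0], [0, 0, 0, 0, 0], [0, 1, 0, 0, 54], [0, 0, 1, 0, 27], [0, 0, 0, 1, 0]].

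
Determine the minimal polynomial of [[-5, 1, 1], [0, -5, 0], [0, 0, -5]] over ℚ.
m_A(x) = (x + 5)^2

The characteristic polynomial factors as (x + 5)^3. The minimal polynomial is ∏(x - λ)^{k_λ} where k_λ is the size of the largest Jordan block at λ.

For λ = -5: rank(A + 5I) = 1, and the largest Jordan block has size 2 (the smallest k with rank((A + 5I)^k) = rank((A + 5I)^(k+1))).

So m_A(x) = (x + 5)^2.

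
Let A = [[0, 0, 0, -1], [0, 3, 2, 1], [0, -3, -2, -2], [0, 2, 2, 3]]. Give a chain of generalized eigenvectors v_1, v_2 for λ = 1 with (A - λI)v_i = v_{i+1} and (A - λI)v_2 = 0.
v_1 = [[1, 0, 1, -1]]^T, v_2 = [[0, 1, -1, 0]]^T

We seek v_1 ∈ ker((A - I)^2) \ ker(A - I), then set v_{i+1} = (A - I) v_i.

One such chain is v_1 = [[1, 0, 1, -1]]^T, v_2 = [[0, 1, -1, 0]]^T. Check: (A - I) v_2 = [[0, 0, 0, 0]]^T = 0.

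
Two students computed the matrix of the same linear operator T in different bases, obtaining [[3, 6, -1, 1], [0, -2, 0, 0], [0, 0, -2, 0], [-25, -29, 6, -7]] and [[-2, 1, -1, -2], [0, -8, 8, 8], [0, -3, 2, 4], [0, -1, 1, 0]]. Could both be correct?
Yes.

Two matrices over a field are similar if and only if they have the same invariant factors.

Both A and B have characteristic polynomial (x + 2)^4 and minimal polynomial (x + 2)^3. Computing further, both have invariant factors x + 2, (x + 2)^3. Hence A and B are similar.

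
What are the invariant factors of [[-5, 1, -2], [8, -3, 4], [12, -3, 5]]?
The Jordan structure of A has elementary divisors (x + 1)^2, (x + 1). Arranging the block sizes at each eigenvalue in decreasing order and taking row products gives the invariant factors.

Invariant factors (smallest first, each dividing the next): x + 1, (x + 1)^2.

Check: the last factor (x + 1)^2 is the minimal polynomial, and the product (x + 1)^3 is the characteristic polynomial.

x + 1, (x + 1)^2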